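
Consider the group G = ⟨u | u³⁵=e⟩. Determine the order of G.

G is generated by a single element, so G is cyclic. The relator gives u³⁵ = e and no smaller power is forced to be e, so the 35 powers {e, u, u², u³, u⁴, u⁵, u⁶, u⁷, u⁸, u⁹, u²², u²³, u²¹, u²⁰, u²⁴, u²⁵, u²⁶, u²⁷, u²⁸, u²⁹, u³², u³³, u³¹, u³⁰, u³⁴, u¹², u¹³, u¹¹, u¹⁰, u¹⁴, u¹⁵, u¹⁶, u¹⁷, u¹⁸, u¹⁹} are distinct. Hence |G| = 35.

Answer: 35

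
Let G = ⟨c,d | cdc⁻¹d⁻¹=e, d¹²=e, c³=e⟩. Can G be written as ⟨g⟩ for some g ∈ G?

|G| = 36, but the maximum element order in G is 12 < 36. No single element generates all of G, so G is not cyclic.

Answer: No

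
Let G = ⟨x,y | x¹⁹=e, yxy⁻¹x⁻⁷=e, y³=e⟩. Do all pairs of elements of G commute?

x·y = xy but y·x = x⁷y, so x·y ≠ y·x and G is not abelian.

Answer: No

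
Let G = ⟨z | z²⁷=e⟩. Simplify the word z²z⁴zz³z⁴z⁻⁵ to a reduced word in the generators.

Multiply left to right, reducing at each step:
  (z²) · z⁴ = z⁶
  (z⁶) · z = z⁷
  (z⁷) · z³ = z¹⁰
  (z¹⁰) · z⁴ = z¹⁴
  (z¹⁴) · z⁻⁵ = z⁹

Answer: z⁹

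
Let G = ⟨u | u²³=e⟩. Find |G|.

G is generated by a single element, so G is cyclic. The relator gives u²³ = e and no smaller power is forced to be e, so the 23 powers {e, u, u², u³, u⁴, u⁵, u⁶, u⁷, u⁸, u⁹, u²², u²¹, u²⁰, u¹², u¹³, u¹¹, u¹⁰, u¹⁴, u¹⁵, u¹⁶, u¹⁷, u¹⁸, u¹⁹} are distinct. Hence |G| = 23.

Answer: 23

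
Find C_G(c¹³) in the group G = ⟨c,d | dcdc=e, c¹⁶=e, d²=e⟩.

⟨c¹³⟩ ⊆ C_G(c¹³) since powers of c¹³ commute with c¹³; so |C_G(c¹³)| ≥ |⟨c¹³⟩| = 16.
By orbit–stabilizer, |C_G(c¹³)| = |G| / |conj. class of c¹³| = 32 / 2 = 16.
The 16 elements commuting with c¹³ are {e, c, c², c³, c⁴, c⁵, c⁶, c⁷, c⁸, c⁹, c¹⁰, c¹¹, c¹², c¹³, c¹⁴, c¹⁵}.

Answer: {e, c, c², c³, c⁴, c⁵, c⁶, c⁷, c⁸, c⁹, c¹⁰, c¹¹, c¹², c¹³, c¹⁴, c¹⁵}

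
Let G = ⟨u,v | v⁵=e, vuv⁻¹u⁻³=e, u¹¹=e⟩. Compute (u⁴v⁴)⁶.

Compute successive powers of (u⁴v⁴), reducing at each step:
  (u⁴v⁴)²: (u⁴v⁴) · u⁴ = u⁹v⁴;   (u⁹v⁴) · v⁴ = u⁹v³
  (u⁴v⁴)³: (u⁹v³) · u⁴ = u⁷v³;   (u⁷v³) · v⁴ = u⁷v²
  (u⁴v⁴)⁴: (u⁷v²) · u⁴ = u¹⁰v²;   (u¹⁰v²) · v⁴ = u¹⁰v
  (u⁴v⁴)⁵: (u¹⁰v) · u⁴ = v;   v · v⁴ = e
  (u⁴v⁴)⁶: e · u⁴ = u⁴;   (u⁴) · v⁴ = u⁴v⁴

Answer: u⁴v⁴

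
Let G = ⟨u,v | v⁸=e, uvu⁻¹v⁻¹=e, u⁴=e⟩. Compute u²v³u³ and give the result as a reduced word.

Multiply left to right, reducing at each step:
  (u²) · v³ = u²v³
  (u²v³) · u³ = uv³

Answer: uv³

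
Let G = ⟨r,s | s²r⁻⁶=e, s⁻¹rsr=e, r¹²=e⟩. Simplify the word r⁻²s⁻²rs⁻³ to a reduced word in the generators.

Multiply left to right, reducing at each step:
  (r¹⁰) · s⁻² = r⁴
  (r⁴) · r = r⁵
  (r⁵) · s⁻³ = r⁵s

Answer: r⁵s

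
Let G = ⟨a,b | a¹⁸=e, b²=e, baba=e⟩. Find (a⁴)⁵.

Compute successive powers of (a⁴), reducing at each step:
  (a⁴)²: (a⁴) · a⁴ = a⁸
  (a⁴)³: (a⁸) · a⁴ = a¹²
  (a⁴)⁴: (a¹²) · a⁴ = a¹⁶
  (a⁴)⁵: (a¹⁶) · a⁴ = a²

Answer: a²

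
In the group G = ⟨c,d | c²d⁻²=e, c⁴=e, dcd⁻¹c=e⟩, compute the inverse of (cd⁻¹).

The order of (cd⁻¹) is 4 (smallest k with (cd⁻¹)ᵏ = e), so (cd⁻¹)⁻¹ = (cd⁻¹)³ = cd.
Check: (cd⁻¹) · (cd) → (cd⁻¹) · c = d⁻¹;   (d⁻¹) · d = e, giving e as required.

Answer: cd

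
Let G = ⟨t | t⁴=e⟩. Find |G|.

G is generated by a single element, so G is cyclic. The relator gives t⁴ = e and no smaller power is forced to be e, so the 4 powers {e, t, t², t³} are distinct. Hence |G| = 4.

Answer: 4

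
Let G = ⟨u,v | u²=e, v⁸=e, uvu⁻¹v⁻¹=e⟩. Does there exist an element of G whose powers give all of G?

|G| = 16, but the maximum element order in G is 8 < 16. No single element generates all of G, so G is not cyclic.

Answer: No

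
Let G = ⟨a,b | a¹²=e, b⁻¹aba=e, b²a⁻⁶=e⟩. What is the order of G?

Enumerate words in the generators, reducing via the relations: the distinct elements are
  {a, b, e, ab, a², a³, a⁴, a⁵, a⁶, a⁷, a⁸, a⁹, a²b, a³b, a¹¹, a¹⁰, a⁴b, a⁵b, b⁻¹, ab⁻¹, a²b⁻¹, a³b⁻¹, a⁴b⁻¹, a⁵b⁻¹}.
No further products give new elements, so |G| = 24.

Answer: 24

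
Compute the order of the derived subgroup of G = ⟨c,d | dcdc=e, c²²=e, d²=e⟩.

G' = [G, G] is generated by all commutators. The generator-pair commutators are: [c, d] = c².
The subgroup they normally generate is {e, c², c⁴, c⁶, c⁸, c¹⁰, c¹², c¹⁴, c¹⁶, c¹⁸, c²⁰}, of order 11.
Check: |G/G'| = 44/11 = 4 is the order of the abelianisation.

Answer: 11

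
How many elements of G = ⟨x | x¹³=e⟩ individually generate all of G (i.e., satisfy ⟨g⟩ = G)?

G is cyclic of order 13. An element generates G iff its order is 13, and a cyclic group of order 13 has exactly φ(13) = 12 such elements.

Answer: 12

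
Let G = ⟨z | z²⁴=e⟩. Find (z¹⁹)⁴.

Compute successive powers of (z¹⁹), reducing at each step:
  (z¹⁹)²: (z¹⁹) · z¹⁹ = z¹⁴
  (z¹⁹)³: (z¹⁴) · z¹⁹ = z⁹
  (z¹⁹)⁴: (z⁹) · z¹⁹ = z⁴

Answer: z⁴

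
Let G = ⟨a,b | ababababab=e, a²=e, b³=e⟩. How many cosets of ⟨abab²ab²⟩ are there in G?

First find ord(abab²ab²) by computing successive powers:
  (abab²ab²)¹ = abab²ab², (abab²ab²)² = babab²a, (abab²ab²)³ = e.
So |⟨abab²ab²⟩| = ord(abab²ab²) = 3. With |G| = 60, by Lagrange [G : ⟨abab²ab²⟩] = 60/3 = 20.

Answer: 20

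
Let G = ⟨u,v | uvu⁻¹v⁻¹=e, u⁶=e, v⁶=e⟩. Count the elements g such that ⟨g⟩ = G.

⟨g⟩ = G would require ord(g) = |G| = 36, but the maximum element order in G is 6 < 36. So G is not cyclic and no single element generates it: the count is 0.

Answer: 0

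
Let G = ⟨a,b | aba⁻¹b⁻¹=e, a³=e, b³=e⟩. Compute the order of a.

Compute successive powers until reaching e:
  a¹ = a, a² = a², a³ = e.
The smallest positive k with aᵏ = e is 3.

Answer: 3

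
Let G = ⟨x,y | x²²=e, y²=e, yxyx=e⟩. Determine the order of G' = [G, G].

G' = [G, G] is generated by all commutators. The generator-pair commutators are: [x, y] = x².
The subgroup they normally generate is {e, x², x⁴, x⁶, x⁸, x¹⁰, x¹², x¹⁴, x¹⁶, x¹⁸, x²⁰}, of order 11.
Check: |G/G'| = 44/11 = 4 is the order of the abelianisation.

Answer: 11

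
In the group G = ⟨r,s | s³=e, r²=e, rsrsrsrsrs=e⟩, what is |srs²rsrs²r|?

Compute successive powers until reaching e:
  (srs²rsrs²r)¹ = srs²rsrs²r, (srs²rsrs²r)² = rsrs², (srs²rsrs²r)³ = srs²r, (srs²rsrs²r)⁴ = rsrs²rsrs², (srs²rsrs²r)⁵ = e.
The smallest positive k with (srs²rsrs²r)ᵏ = e is 5.

Answer: 5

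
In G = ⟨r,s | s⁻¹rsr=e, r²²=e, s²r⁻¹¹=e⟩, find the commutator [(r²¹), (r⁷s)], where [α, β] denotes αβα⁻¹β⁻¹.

[(r²¹), (r⁷s)] = (r²¹)·(r⁷s)·(r²¹)⁻¹·(r⁷s)⁻¹.
  (r²¹) · (r⁷s) = r⁶s
  (r⁶s) · r = r⁵s
  (r⁵s) · (r⁷s⁻¹) = r²⁰

Answer: r²⁰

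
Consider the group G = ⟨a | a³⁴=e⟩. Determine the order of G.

G is generated by a single element, so G is cyclic. The relator gives a³⁴ = e and no smaller power is forced to be e, so the 34 powers {a, e, a², a³, a⁴, a⁵, a⁶, a⁷, a⁸, a⁹, a²², a²³, a²¹, a²⁰, a²⁴, a²⁵, a²⁶, a²⁷, a²⁸, a²⁹, a³², a³³, a³¹, a³⁰, a¹², a¹³, a¹¹, a¹⁰, a¹⁴, a¹⁵, a¹⁶, a¹⁷, a¹⁸, a¹⁹} are distinct. Hence |G| = 34.

Answer: 34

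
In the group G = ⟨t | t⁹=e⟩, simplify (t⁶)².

Compute successive powers of (t⁶), reducing at each step:
  (t⁶)²: (t⁶) · t⁶ = t³

Answer: t³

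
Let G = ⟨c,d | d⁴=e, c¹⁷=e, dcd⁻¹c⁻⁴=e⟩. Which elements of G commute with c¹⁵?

⟨c¹⁵⟩ ⊆ C_G(c¹⁵) since powers of c¹⁵ commute with c¹⁵; so |C_G(c¹⁵)| ≥ |⟨c¹⁵⟩| = 17.
By orbit–stabilizer, |C_G(c¹⁵)| = |G| / |conj. class of c¹⁵| = 68 / 4 = 17.
The 17 elements commuting with c¹⁵ are {e, c, c², c³, c⁴, c⁵, c⁶, c⁷, c⁸, c⁹, c¹⁰, c¹¹, c¹², c¹³, c¹⁴, c¹⁵, c¹⁶}.

Answer: {e, c, c², c³, c⁴, c⁵, c⁶, c⁷, c⁸, c⁹, c¹⁰, c¹¹, c¹², c¹³, c¹⁴, c¹⁵, c¹⁶}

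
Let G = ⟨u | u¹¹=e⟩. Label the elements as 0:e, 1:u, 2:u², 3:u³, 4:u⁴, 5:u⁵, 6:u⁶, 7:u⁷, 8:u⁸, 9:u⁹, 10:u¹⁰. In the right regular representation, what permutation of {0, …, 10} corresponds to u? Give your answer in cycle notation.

(0 1 2 3 4 5 6 7 8 9 10)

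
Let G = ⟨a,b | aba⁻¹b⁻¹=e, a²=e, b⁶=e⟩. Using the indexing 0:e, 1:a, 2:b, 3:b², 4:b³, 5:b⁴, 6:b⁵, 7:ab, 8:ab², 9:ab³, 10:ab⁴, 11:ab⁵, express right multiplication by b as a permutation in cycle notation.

(0 2 3 4 5 6)(1 7 8 9 10 11)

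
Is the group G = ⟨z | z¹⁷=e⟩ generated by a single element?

|G| = 17. The element z has order 17 (its powers give 17 distinct elements), so ⟨z⟩ = G and G is cyclic.

Answer: Yes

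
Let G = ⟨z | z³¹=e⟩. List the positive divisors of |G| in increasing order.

|G| = 31 = 31. By Lagrange's theorem the order of any subgroup divides 31; the divisors of 31 are 1, 31.

Answer: 1, 31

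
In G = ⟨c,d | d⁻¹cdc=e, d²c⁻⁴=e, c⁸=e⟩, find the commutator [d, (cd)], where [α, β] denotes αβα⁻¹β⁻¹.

[d, (cd)] = d·(cd)·d⁻¹·(cd)⁻¹.
  d · (cd) = c³
  (c³) · (d⁻¹) = c³d⁻¹
  (c³d⁻¹) · (cd⁻¹) = c⁶

Answer: c⁶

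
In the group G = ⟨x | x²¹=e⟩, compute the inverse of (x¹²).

The order of (x¹²) is 7 (smallest k with (x¹²)ᵏ = e), so (x¹²)⁻¹ = (x¹²)⁶ = x⁹.
Check: (x¹²) · (x⁹) → (x¹²) · x⁹ = e, giving e as required.

Answer: x⁹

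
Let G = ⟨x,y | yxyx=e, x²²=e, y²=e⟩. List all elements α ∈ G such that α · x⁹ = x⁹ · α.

⟨x⁹⟩ ⊆ C_G(x⁹) since powers of x⁹ commute with x⁹; so |C_G(x⁹)| ≥ |⟨x⁹⟩| = 22.
By orbit–stabilizer, |C_G(x⁹)| = |G| / |conj. class of x⁹| = 44 / 2 = 22.
The 22 elements commuting with x⁹ are {e, x, x², x³, x⁴, x⁵, x⁶, x⁷, x⁸, x⁹, x¹⁰, x¹¹, x¹², x¹³, x¹⁴, x¹⁵, x¹⁶, x¹⁷, x¹⁸, x¹⁹, x²⁰, x²¹}.

Answer: {e, x, x², x³, x⁴, x⁵, x⁶, x⁷, x⁸, x⁹, x¹⁰, x¹¹, x¹², x¹³, x¹⁴, x¹⁵, x¹⁶, x¹⁷, x¹⁸, x¹⁹, x²⁰, x²¹}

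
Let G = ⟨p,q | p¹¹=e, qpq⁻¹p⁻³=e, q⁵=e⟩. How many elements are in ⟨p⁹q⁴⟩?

|⟨p⁹q⁴⟩| equals the order of p⁹q⁴. Compute successive powers until reaching e:
  (p⁹q⁴)¹ = p⁹q⁴, (p⁹q⁴)² = pq³, (p⁹q⁴)³ = p²q², (p⁹q⁴)⁴ = p⁶q, (p⁹q⁴)⁵ = e.
The smallest positive k with (p⁹q⁴)ᵏ = e is 5, so |⟨p⁹q⁴⟩| = 5.

Answer: 5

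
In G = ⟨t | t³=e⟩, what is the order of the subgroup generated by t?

|⟨t⟩| equals the order of t. Compute successive powers until reaching e:
  t¹ = t, t² = t², t³ = e.
The smallest positive k with tᵏ = e is 3, so |⟨t⟩| = 3.

Answer: 3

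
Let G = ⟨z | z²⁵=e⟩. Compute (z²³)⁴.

Compute successive powers of (z²³), reducing at each step:
  (z²³)²: (z²³) · z²³ = z²¹
  (z²³)³: (z²¹) · z²³ = z¹⁹
  (z²³)⁴: (z¹⁹) · z²³ = z¹⁷

Answer: z¹⁷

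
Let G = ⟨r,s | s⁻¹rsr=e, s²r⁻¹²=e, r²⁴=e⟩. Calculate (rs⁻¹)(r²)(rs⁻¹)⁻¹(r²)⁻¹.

[(rs⁻¹), (r²)] = (rs⁻¹)·(r²)·(rs⁻¹)⁻¹·(r²)⁻¹.
  (rs⁻¹) · (r²) = r¹¹s
  (r¹¹s) · (rs) = r²²
  (r²²) · (r²²) = r²⁰

Answer: r²⁰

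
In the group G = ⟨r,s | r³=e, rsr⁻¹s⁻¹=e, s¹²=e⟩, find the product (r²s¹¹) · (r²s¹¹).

Compute (r²s¹¹) · (r²s¹¹) by multiplying left to right and reducing via the relations at each step:
  (r²s¹¹) · r² = rs¹¹
  (rs¹¹) · s¹¹ = rs¹⁰

Answer: rs¹⁰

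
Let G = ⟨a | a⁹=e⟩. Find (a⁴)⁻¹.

The order of (a⁴) is 9 (smallest k with (a⁴)ᵏ = e), so (a⁴)⁻¹ = (a⁴)⁸ = a⁵.
Check: (a⁴) · (a⁵) → (a⁴) · a⁵ = e, giving e as required.

Answer: a⁵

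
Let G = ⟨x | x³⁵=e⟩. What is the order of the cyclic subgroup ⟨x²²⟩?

|⟨x²²⟩| equals the order of x²². Compute successive powers until reaching e:
  (x²²)¹ = x²², (x²²)² = x⁹, (x²²)³ = x³¹, (x²²)⁴ = x¹⁸, (x²²)⁵ = x⁵, (x²²)⁶ = x²⁷, (x²²)⁷ = x¹⁴, (x²²)⁸ = x, (x²²)⁹ = x²³, (x²²)¹⁰ = x¹⁰, (x²²)¹¹ = x³², (x²²)¹² = x¹⁹, (x²²)¹³ = x⁶, (x²²)¹⁴ = x²⁸, (x²²)¹⁵ = x¹⁵, (x²²)¹⁶ = x², (x²²)¹⁷ = x²⁴, (x²²)¹⁸ = x¹¹, (x²²)¹⁹ = x³³, (x²²)²⁰ = x²⁰, (x²²)²¹ = x⁷, (x²²)²² = x²⁹, (x²²)²³ = x¹⁶, (x²²)²⁴ = x³, (x²²)²⁵ = x²⁵, (x²²)²⁶ = x¹², (x²²)²⁷ = x³⁴, (x²²)²⁸ = x²¹, (x²²)²⁹ = x⁸, (x²²)³⁰ = x³⁰, (x²²)³¹ = x¹⁷, (x²²)³² = x⁴, (x²²)³³ = x²⁶, (x²²)³⁴ = x¹³, (x²²)³⁵ = e.
The smallest positive k with (x²²)ᵏ = e is 35, so |⟨x²²⟩| = 35.

Answer: 35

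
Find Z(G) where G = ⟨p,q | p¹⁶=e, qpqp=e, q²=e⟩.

An element z ∈ Z(G) iff z commutes with every generator.
For example p⁸ is central: (p⁸)·p = p⁹ = p·(p⁸); (p⁸)·q = p⁸q = q·(p⁸).
Whereas p ∉ Z(G) since p·q = pq ≠ p¹⁵q = q·p.
Checking each of the 32 elements this way gives Z(G) = {e, p⁸}, of order 2.

Answer: {e, p⁸}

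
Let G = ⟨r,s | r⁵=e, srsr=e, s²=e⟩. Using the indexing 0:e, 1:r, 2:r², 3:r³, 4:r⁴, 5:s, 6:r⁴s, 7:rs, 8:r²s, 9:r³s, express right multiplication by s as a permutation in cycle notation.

(0 5)(1 7)(2 8)(3 9)(4 6)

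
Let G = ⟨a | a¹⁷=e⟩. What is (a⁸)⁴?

Compute successive powers of (a⁸), reducing at each step:
  (a⁸)²: (a⁸) · a⁸ = a¹⁶
  (a⁸)³: (a¹⁶) · a⁸ = a⁷
  (a⁸)⁴: (a⁷) · a⁸ = a¹⁵

Answer: a¹⁵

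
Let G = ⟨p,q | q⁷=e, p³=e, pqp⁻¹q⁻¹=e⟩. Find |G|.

Enumerate words in the generators, reducing via the relations: the distinct elements are
  {e, p, q, pq, p², q², q³, q⁴, q⁵, q⁶, pq², pq³, pq⁴, pq⁵, pq⁶, p²q, p²q², p²q³, p²q⁴, p²q⁵, p²q⁶}.
No further products give new elements, so |G| = 21.

Answer: 21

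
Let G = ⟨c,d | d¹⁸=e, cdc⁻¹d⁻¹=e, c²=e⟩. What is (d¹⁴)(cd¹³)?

Compute (d¹⁴) · (cd¹³) by multiplying left to right and reducing via the relations at each step:
  (d¹⁴) · c = cd¹⁴
  (cd¹⁴) · d¹³ = cd⁹

Answer: cd⁹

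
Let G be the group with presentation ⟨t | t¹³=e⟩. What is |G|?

G is generated by a single element, so G is cyclic. The relator gives t¹³ = e and no smaller power is forced to be e, so the 13 powers {e, t, t², t³, t⁴, t⁵, t⁶, t⁷, t⁸, t⁹, t¹², t¹¹, t¹⁰} are distinct. Hence |G| = 13.

Answer: 13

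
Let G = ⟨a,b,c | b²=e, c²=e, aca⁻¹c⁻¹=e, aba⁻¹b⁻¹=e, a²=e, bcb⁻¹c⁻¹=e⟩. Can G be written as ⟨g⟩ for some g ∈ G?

|G| = 8, but the maximum element order in G is 2 < 8. No single element generates all of G, so G is not cyclic.

Answer: No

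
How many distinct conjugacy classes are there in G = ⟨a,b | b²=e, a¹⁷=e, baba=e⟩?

The conjugacy classes (representative and size) are:
  [e] (size 1), [a¹⁶] (size 2), [a²] (size 2), [a³] (size 2), [a¹³] (size 2), [a¹²] (size 2), [a⁶] (size 2), [a¹⁰] (size 2), [a⁹] (size 2), [a⁷b] (size 17).
Class equation: 1 + 2 + 2 + 2 + 2 + 2 + 2 + 2 + 2 + 17 = 34 = |G|. So G has 10 conjugacy classes.

Answer: 10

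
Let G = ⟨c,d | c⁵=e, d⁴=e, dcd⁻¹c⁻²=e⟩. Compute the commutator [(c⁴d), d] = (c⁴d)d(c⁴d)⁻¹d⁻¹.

[(c⁴d), d] = (c⁴d)·d·(c⁴d)⁻¹·d⁻¹.
  (c⁴d) · d = c⁴d²
  (c⁴d²) · (c³d³) = cd
  (cd) · (d³) = c

Answer: c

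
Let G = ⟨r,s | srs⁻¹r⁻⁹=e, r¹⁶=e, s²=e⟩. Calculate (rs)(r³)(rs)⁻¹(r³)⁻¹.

[(rs), (r³)] = (rs)·(r³)·(rs)⁻¹·(r³)⁻¹.
  (rs) · (r³) = r¹²s
  (r¹²s) · (r⁷s) = r¹¹
  (r¹¹) · (r¹³) = r⁸

Answer: r⁸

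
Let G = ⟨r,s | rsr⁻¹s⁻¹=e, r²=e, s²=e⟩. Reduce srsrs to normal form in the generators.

Multiply left to right, reducing at each step:
  s · r = rs
  (rs) · s = r
  r · r = e
  e · s = s

Answer: s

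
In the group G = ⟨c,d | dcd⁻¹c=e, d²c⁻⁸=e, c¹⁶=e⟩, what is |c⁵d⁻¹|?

Compute successive powers until reaching e:
  (c⁵d⁻¹)¹ = c⁵d⁻¹, (c⁵d⁻¹)² = c⁸, (c⁵d⁻¹)³ = c⁵d, (c⁵d⁻¹)⁴ = e.
The smallest positive k with (c⁵d⁻¹)ᵏ = e is 4.

Answer: 4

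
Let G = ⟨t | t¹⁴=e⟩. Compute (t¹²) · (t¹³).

Compute (t¹²) · (t¹³) by multiplying left to right and reducing via the relations at each step:
  (t¹²) · t¹³ = t¹¹

Answer: t¹¹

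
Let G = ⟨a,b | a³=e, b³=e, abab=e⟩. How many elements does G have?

Enumerate words in the generators, reducing via the relations: the distinct elements are
  {a, b, e, ab, a², b², ab², a²b, ba², b²a, ab²a, a²b²}.
No further products give new elements, so |G| = 12.

Answer: 12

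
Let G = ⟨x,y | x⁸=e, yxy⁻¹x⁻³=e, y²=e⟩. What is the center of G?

An element z ∈ Z(G) iff z commutes with every generator.
For example x⁴ is central: (x⁴)·x = x⁵ = x·(x⁴); (x⁴)·y = x⁴y = y·(x⁴).
Whereas x ∉ Z(G) since x·y = xy ≠ x³y = y·x.
Checking each of the 16 elements this way gives Z(G) = {e, x⁴}, of order 2.

Answer: {e, x⁴}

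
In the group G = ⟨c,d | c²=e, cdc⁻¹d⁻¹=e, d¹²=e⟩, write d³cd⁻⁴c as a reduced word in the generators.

Multiply left to right, reducing at each step:
  (d³) · c = cd³
  (cd³) · d⁻⁴ = cd¹¹
  (cd¹¹) · c = d¹¹

Answer: d¹¹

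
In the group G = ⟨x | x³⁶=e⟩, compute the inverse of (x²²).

The order of (x²²) is 18 (smallest k with (x²²)ᵏ = e), so (x²²)⁻¹ = (x²²)¹⁷ = x¹⁴.
Check: (x²²) · (x¹⁴) → (x²²) · x¹⁴ = e, giving e as required.

Answer: x¹⁴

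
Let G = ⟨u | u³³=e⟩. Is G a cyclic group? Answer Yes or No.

|G| = 33. The element u has order 33 (its powers give 33 distinct elements), so ⟨u⟩ = G and G is cyclic.

Answer: Yes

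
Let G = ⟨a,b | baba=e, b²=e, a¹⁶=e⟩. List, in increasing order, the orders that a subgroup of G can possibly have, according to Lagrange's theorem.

|G| = 32 = 2⁵. By Lagrange's theorem the order of any subgroup divides 32; the divisors of 32 are 1, 2, 4, 8, 16, 32.

Answer: 1, 2, 4, 8, 16, 32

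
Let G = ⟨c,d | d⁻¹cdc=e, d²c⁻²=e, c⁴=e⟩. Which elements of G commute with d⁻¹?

⟨d⁻¹⟩ ⊆ C_G(d⁻¹) since powers of d⁻¹ commute with d⁻¹; so |C_G(d⁻¹)| ≥ |⟨d⁻¹⟩| = 4.
By orbit–stabilizer, |C_G(d⁻¹)| = |G| / |conj. class of d⁻¹| = 8 / 2 = 4.
The 4 elements commuting with d⁻¹ are {e, c², d, d⁻¹}.

Answer: {e, c², d, d⁻¹}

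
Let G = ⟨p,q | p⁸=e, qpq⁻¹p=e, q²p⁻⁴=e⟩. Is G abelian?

p·q = pq but q·p = p³q⁻¹, so p·q ≠ q·p and G is not abelian.

Answer: No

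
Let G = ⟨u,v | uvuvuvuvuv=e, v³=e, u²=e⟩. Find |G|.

Enumerate words in the generators, reducing via the relations: the distinct elements are
  {e, u, v, uv, vu, v², uvu, uv², vuv, v²u, uvuv, uv²u, vuvu, vuv², v²uv, uvuvu, uvuv², uv²uv, vuv²u, v²uvu, v²uv², uvuv²u, uv²uvu, uv²uv², vuvuv², vuv²uv, v²uvuv, v²uv²u, uvuv²uv, uv²uvuv, uv²uv²u, vuvuv²u, vuv²uvu, vuv²uv², v²uvuv², v²uv²uv, uvuv²uvu, uvuv²uv², uv²uvuv², vuvuv²uv, vuv²uvuv, v²uvuv²u, v²uv²uvu, uvuv²uvuv, uv²uvuv²u, vuvuv²uv², vuv²uvuv², v²uvuv²uv, v²uv²uvuv, uvuv²uvuv², uv²uvuv²uv, vuv²uvuv²u, v²uvuv²uvu, v²uvuv²uv², v²uv²uvuv², uvuv²uvuv²u, uv²uvuv²uvu, uv²uvuv²uv², vuv²uvuv²uv, uvuv²uvuv²uv}.
No further products give new elements, so |G| = 60.

Answer: 60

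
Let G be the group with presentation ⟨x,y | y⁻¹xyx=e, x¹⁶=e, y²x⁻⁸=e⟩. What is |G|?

Enumerate words in the generators, reducing via the relations: the distinct elements are
  {e, x, y, xy, x², x³, x⁴, x⁵, x⁶, x⁷, x⁸, x⁹, x²y, x³y, x¹², x¹³, x¹¹, x¹⁰, x¹⁴, x¹⁵, x⁴y, x⁵y, x⁶y, x⁷y, y⁻¹, xy⁻¹, x²y⁻¹, x³y⁻¹, x⁴y⁻¹, x⁵y⁻¹, x⁶y⁻¹, x⁷y⁻¹}.
No further products give new elements, so |G| = 32.

Answer: 32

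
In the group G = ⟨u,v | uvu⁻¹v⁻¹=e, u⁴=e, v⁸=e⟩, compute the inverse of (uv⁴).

The order of (uv⁴) is 4 (smallest k with (uv⁴)ᵏ = e), so (uv⁴)⁻¹ = (uv⁴)³ = u³v⁴.
Check: (uv⁴) · (u³v⁴) → (uv⁴) · u³ = v⁴;   (v⁴) · v⁴ = e, giving e as required.

Answer: u³v⁴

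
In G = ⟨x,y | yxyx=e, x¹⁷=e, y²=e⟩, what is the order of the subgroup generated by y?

|⟨y⟩| equals the order of y. Compute successive powers until reaching e:
  y¹ = y, y² = e.
The smallest positive k with yᵏ = e is 2, so |⟨y⟩| = 2.

Answer: 2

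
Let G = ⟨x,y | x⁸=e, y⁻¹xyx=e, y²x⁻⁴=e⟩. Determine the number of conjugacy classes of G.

The conjugacy classes (representative and size) are:
  [e] (size 1), [x⁷] (size 2), [x⁶] (size 2), [x³] (size 2), [x⁴] (size 1), [x²y⁻¹] (size 4), [x³y⁻¹] (size 4).
Class equation: 1 + 2 + 2 + 2 + 1 + 4 + 4 = 16 = |G|. So G has 7 conjugacy classes.

Answer: 7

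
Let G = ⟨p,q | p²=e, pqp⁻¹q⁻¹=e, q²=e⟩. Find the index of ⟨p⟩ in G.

First find ord(p) by computing successive powers:
  p¹ = p, p² = e.
So |⟨p⟩| = ord(p) = 2. With |G| = 4, by Lagrange [G : ⟨p⟩] = 4/2 = 2.

Answer: 2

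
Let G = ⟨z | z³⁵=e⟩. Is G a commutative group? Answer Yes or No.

G has a single generator, so G is cyclic and hence abelian.

Answer: Yes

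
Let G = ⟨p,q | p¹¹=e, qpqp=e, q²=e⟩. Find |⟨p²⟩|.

|⟨p²⟩| equals the order of p². Compute successive powers until reaching e:
  (p²)¹ = p², (p²)² = p⁴, (p²)³ = p⁶, (p²)⁴ = p⁸, (p²)⁵ = p¹⁰, (p²)⁶ = p, (p²)⁷ = p³, (p²)⁸ = p⁵, (p²)⁹ = p⁷, (p²)¹⁰ = p⁹, (p²)¹¹ = e.
The smallest positive k with (p²)ᵏ = e is 11, so |⟨p²⟩| = 11.

Answer: 11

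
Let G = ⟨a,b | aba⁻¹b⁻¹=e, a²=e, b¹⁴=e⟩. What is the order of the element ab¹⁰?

Compute successive powers until reaching e:
  (ab¹⁰)¹ = ab¹⁰, (ab¹⁰)² = b⁶, (ab¹⁰)³ = ab², (ab¹⁰)⁴ = b¹², (ab¹⁰)⁵ = ab⁸, (ab¹⁰)⁶ = b⁴, (ab¹⁰)⁷ = a, (ab¹⁰)⁸ = b¹⁰, (ab¹⁰)⁹ = ab⁶, (ab¹⁰)¹⁰ = b², (ab¹⁰)¹¹ = ab¹², (ab¹⁰)¹² = b⁸, (ab¹⁰)¹³ = ab⁴, (ab¹⁰)¹⁴ = e.
The smallest positive k with (ab¹⁰)ᵏ = e is 14.

Answer: 14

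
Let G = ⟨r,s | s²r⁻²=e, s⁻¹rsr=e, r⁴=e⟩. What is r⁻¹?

The order of r is 4 (smallest k with rᵏ = e), so r⁻¹ = r³ = r³.
Check: r · (r³) → r · r³ = e, giving e as required.

Answer: r³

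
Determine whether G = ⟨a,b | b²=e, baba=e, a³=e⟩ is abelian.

a·b = ab but b·a = a²b, so a·b ≠ b·a and G is not abelian.

Answer: No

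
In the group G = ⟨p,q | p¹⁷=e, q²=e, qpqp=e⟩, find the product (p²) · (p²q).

Compute (p²) · (p²q) by multiplying left to right and reducing via the relations at each step:
  (p²) · p² = p⁴
  (p⁴) · q = p⁴q

Answer: p⁴q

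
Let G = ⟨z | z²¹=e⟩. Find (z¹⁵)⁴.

Compute successive powers of (z¹⁵), reducing at each step:
  (z¹⁵)²: (z¹⁵) · z¹⁵ = z⁹
  (z¹⁵)³: (z⁹) · z¹⁵ = z³
  (z¹⁵)⁴: (z³) · z¹⁵ = z¹⁸

Answer: z¹⁸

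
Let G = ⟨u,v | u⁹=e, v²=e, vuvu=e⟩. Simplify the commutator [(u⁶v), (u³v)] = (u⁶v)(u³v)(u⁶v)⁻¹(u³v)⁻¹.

[(u⁶v), (u³v)] = (u⁶v)·(u³v)·(u⁶v)⁻¹·(u³v)⁻¹.
  (u⁶v) · (u³v) = u³
  (u³) · (u⁶v) = v
  v · (u³v) = u⁶

Answer: u⁶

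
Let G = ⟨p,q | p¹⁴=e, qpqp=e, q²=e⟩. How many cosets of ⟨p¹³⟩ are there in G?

First find ord(p¹³) by computing successive powers:
  (p¹³)¹ = p¹³, (p¹³)² = p¹², (p¹³)³ = p¹¹, (p¹³)⁴ = p¹⁰, (p¹³)⁵ = p⁹, (p¹³)⁶ = p⁸, (p¹³)⁷ = p⁷, (p¹³)⁸ = p⁶, (p¹³)⁹ = p⁵, (p¹³)¹⁰ = p⁴, (p¹³)¹¹ = p³, (p¹³)¹² = p², (p¹³)¹³ = p, (p¹³)¹⁴ = e.
So |⟨p¹³⟩| = ord(p¹³) = 14. With |G| = 28, by Lagrange [G : ⟨p¹³⟩] = 28/14 = 2.

Answer: 2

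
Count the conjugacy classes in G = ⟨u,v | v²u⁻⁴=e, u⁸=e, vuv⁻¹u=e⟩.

The conjugacy classes (representative and size) are:
  [e] (size 1), [u⁷] (size 2), [u²] (size 2), [u⁵] (size 2), [u⁴] (size 1), [u²v⁻¹] (size 4), [u³v] (size 4).
Class equation: 1 + 2 + 2 + 2 + 1 + 4 + 4 = 16 = |G|. So G has 7 conjugacy classes.

Answer: 7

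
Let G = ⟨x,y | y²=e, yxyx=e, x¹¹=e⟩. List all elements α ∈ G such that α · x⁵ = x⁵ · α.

⟨x⁵⟩ ⊆ C_G(x⁵) since powers of x⁵ commute with x⁵; so |C_G(x⁵)| ≥ |⟨x⁵⟩| = 11.
By orbit–stabilizer, |C_G(x⁵)| = |G| / |conj. class of x⁵| = 22 / 2 = 11.
The 11 elements commuting with x⁵ are {e, x, x², x³, x⁴, x⁵, x⁶, x⁷, x⁸, x⁹, x¹⁰}.

Answer: {e, x, x², x³, x⁴, x⁵, x⁶, x⁷, x⁸, x⁹, x¹⁰}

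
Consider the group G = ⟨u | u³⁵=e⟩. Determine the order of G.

G is generated by a single element, so G is cyclic. The relator gives u³⁵ = e and no smaller power is forced to be e, so the 35 powers {e, u, u², u³, u⁴, u⁵, u⁶, u⁷, u⁸, u⁹, u²², u²³, u²¹, u²⁰, u²⁴, u²⁵, u²⁶, u²⁷, u²⁸, u²⁹, u³², u³³, u³¹, u³⁰, u³⁴, u¹², u¹³, u¹¹, u¹⁰, u¹⁴, u¹⁵, u¹⁶, u¹⁷, u¹⁸, u¹⁹} are distinct. Hence |G| = 35.

Answer: 35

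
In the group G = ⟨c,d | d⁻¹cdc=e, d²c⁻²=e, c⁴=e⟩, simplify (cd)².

Compute successive powers of (cd), reducing at each step:
  (cd)²: (cd) · c = d;   d · d = c²

Answer: c²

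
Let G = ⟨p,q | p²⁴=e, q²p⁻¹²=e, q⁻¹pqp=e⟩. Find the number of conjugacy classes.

The conjugacy classes (representative and size) are:
  [e] (size 1), [p] (size 2), [p²] (size 2), [p³] (size 2), [p⁴] (size 2), [p⁵] (size 2), [p¹⁸] (size 2), [p⁷] (size 2), [p¹⁶] (size 2), [p¹⁵] (size 2), [p¹⁴] (size 2), [p¹³] (size 2), [p¹²] (size 1), [p⁶q] (size 12), [p⁵q⁻¹] (size 12).
Class equation: 1 + 2 + 2 + 2 + 2 + 2 + 2 + 2 + 2 + 2 + 2 + 2 + 1 + 12 + 12 = 48 = |G|. So G has 15 conjugacy classes.

Answer: 15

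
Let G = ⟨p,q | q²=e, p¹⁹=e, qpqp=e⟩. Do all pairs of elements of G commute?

p·q = pq but q·p = p¹⁸q, so p·q ≠ q·p and G is not abelian.

Answer: No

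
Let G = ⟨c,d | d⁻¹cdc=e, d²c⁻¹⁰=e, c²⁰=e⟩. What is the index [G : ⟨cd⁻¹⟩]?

First find ord(cd⁻¹) by computing successive powers:
  (cd⁻¹)¹ = cd⁻¹, (cd⁻¹)² = c¹⁰, (cd⁻¹)³ = cd, (cd⁻¹)⁴ = e.
So |⟨cd⁻¹⟩| = ord(cd⁻¹) = 4. With |G| = 40, by Lagrange [G : ⟨cd⁻¹⟩] = 40/4 = 10.

Answer: 10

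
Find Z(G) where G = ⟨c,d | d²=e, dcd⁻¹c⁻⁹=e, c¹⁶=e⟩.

An element z ∈ Z(G) iff z commutes with every generator.
For example c² is central: (c²)·c = c³ = c·(c²); (c²)·d = c²d = d·(c²).
Whereas c ∉ Z(G) since c·d = cd ≠ c⁹d = d·c.
Checking each of the 32 elements this way gives Z(G) = {e, c², c⁴, c⁶, c⁸, c¹⁰, c¹², c¹⁴}, of order 8.

Answer: {e, c², c⁴, c⁶, c⁸, c¹⁰, c¹², c¹⁴}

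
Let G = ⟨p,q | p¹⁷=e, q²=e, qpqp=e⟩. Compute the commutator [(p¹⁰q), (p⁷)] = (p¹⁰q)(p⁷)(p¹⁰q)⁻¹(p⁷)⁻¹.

[(p¹⁰q), (p⁷)] = (p¹⁰q)·(p⁷)·(p¹⁰q)⁻¹·(p⁷)⁻¹.
  (p¹⁰q) · (p⁷) = p³q
  (p³q) · (p¹⁰q) = p¹⁰
  (p¹⁰) · (p¹⁰) = p³

Answer: p³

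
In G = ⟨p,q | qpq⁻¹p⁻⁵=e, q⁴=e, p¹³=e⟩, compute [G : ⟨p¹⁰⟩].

First find ord(p¹⁰) by computing successive powers:
  (p¹⁰)¹ = p¹⁰, (p¹⁰)² = p⁷, (p¹⁰)³ = p⁴, (p¹⁰)⁴ = p, (p¹⁰)⁵ = p¹¹, (p¹⁰)⁶ = p⁸, (p¹⁰)⁷ = p⁵, (p¹⁰)⁸ = p², (p¹⁰)⁹ = p¹², (p¹⁰)¹⁰ = p⁹, (p¹⁰)¹¹ = p⁶, (p¹⁰)¹² = p³, (p¹⁰)¹³ = e.
So |⟨p¹⁰⟩| = ord(p¹⁰) = 13. With |G| = 52, by Lagrange [G : ⟨p¹⁰⟩] = 52/13 = 4.

Answer: 4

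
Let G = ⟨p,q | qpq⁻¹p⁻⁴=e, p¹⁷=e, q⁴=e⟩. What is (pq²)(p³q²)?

Compute (pq²) · (p³q²) by multiplying left to right and reducing via the relations at each step:
  (pq²) · p³ = p¹⁵q²
  (p¹⁵q²) · q² = p¹⁵

Answer: p¹⁵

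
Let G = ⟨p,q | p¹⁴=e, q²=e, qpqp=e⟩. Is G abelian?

p·q = pq but q·p = p¹³q, so p·q ≠ q·p and G is not abelian.

Answer: No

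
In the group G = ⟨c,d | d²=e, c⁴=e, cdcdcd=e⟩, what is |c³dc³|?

Compute successive powers until reaching e:
  (c³dc³)¹ = c³dc³, (c³dc³)² = dc²d, (c³dc³)³ = cdc, (c³dc³)⁴ = e.
The smallest positive k with (c³dc³)ᵏ = e is 4.

Answer: 4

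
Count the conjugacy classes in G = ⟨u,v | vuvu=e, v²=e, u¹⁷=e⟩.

The conjugacy classes (representative and size) are:
  [e] (size 1), [u¹⁶] (size 2), [u²] (size 2), [u³] (size 2), [u¹³] (size 2), [u¹²] (size 2), [u⁶] (size 2), [u¹⁰] (size 2), [u⁹] (size 2), [u⁷v] (size 17).
Class equation: 1 + 2 + 2 + 2 + 2 + 2 + 2 + 2 + 2 + 17 = 34 = |G|. So G has 10 conjugacy classes.

Answer: 10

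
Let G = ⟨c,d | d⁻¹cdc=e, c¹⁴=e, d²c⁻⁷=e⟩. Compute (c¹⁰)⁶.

Compute successive powers of (c¹⁰), reducing at each step:
  (c¹⁰)²: (c¹⁰) · c¹⁰ = c⁶
  (c¹⁰)³: (c⁶) · c¹⁰ = c²
  (c¹⁰)⁴: (c²) · c¹⁰ = c¹²
  (c¹⁰)⁵: (c¹²) · c¹⁰ = c⁸
  (c¹⁰)⁶: (c⁸) · c¹⁰ = c⁴

Answer: c⁴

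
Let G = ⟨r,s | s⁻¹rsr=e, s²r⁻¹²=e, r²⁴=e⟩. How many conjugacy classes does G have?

The conjugacy classes (representative and size) are:
  [e] (size 1), [r] (size 2), [r²] (size 2), [r³] (size 2), [r⁴] (size 2), [r⁵] (size 2), [r¹⁸] (size 2), [r⁷] (size 2), [r¹⁶] (size 2), [r¹⁵] (size 2), [r¹⁴] (size 2), [r¹³] (size 2), [r¹²] (size 1), [r⁶s] (size 12), [r⁵s⁻¹] (size 12).
Class equation: 1 + 2 + 2 + 2 + 2 + 2 + 2 + 2 + 2 + 2 + 2 + 2 + 1 + 12 + 12 = 48 = |G|. So G has 15 conjugacy classes.

Answer: 15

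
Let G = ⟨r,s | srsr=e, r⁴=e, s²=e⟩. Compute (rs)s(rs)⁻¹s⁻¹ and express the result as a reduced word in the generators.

[(rs), s] = (rs)·s·(rs)⁻¹·s⁻¹.
  (rs) · s = r
  r · (rs) = r²s
  (r²s) · s = r²

Answer: r²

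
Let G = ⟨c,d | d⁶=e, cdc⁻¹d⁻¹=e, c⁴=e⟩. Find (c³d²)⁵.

Compute successive powers of (c³d²), reducing at each step:
  (c³d²)²: (c³d²) · c³ = c²d²;   (c²d²) · d² = c²d⁴
  (c³d²)³: (c²d⁴) · c³ = cd⁴;   (cd⁴) · d² = c
  (c³d²)⁴: c · c³ = e;   e · d² = d²
  (c³d²)⁵: (d²) · c³ = c³d²;   (c³d²) · d² = c³d⁴

Answer: c³d⁴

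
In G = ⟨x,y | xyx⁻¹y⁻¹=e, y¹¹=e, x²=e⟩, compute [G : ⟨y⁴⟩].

First find ord(y⁴) by computing successive powers:
  (y⁴)¹ = y⁴, (y⁴)² = y⁸, (y⁴)³ = y, (y⁴)⁴ = y⁵, (y⁴)⁵ = y⁹, (y⁴)⁶ = y², (y⁴)⁷ = y⁶, (y⁴)⁸ = y¹⁰, (y⁴)⁹ = y³, (y⁴)¹⁰ = y⁷, (y⁴)¹¹ = e.
So |⟨y⁴⟩| = ord(y⁴) = 11. With |G| = 22, by Lagrange [G : ⟨y⁴⟩] = 22/11 = 2.

Answer: 2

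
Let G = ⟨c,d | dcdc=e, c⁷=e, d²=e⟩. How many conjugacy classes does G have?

The conjugacy classes (representative and size) are:
  [e] (size 1), [c⁶] (size 2), [c⁵] (size 2), [c⁴] (size 2), [cd] (size 7).
Class equation: 1 + 2 + 2 + 2 + 7 = 14 = |G|. So G has 5 conjugacy classes.

Answer: 5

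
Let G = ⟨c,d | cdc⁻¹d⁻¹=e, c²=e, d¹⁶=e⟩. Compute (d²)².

Compute successive powers of (d²), reducing at each step:
  (d²)²: (d²) · d² = d⁴

Answer: d⁴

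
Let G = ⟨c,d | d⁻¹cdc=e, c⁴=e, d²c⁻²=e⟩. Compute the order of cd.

Compute successive powers until reaching e:
  (cd)¹ = cd, (cd)² = c², (cd)³ = cd⁻¹, (cd)⁴ = e.
The smallest positive k with (cd)ᵏ = e is 4.

Answer: 4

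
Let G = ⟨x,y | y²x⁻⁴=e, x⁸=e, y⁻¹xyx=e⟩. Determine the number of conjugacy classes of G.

The conjugacy classes (representative and size) are:
  [e] (size 1), [x⁷] (size 2), [x⁶] (size 2), [x³] (size 2), [x⁴] (size 1), [x²y⁻¹] (size 4), [x³y⁻¹] (size 4).
Class equation: 1 + 2 + 2 + 2 + 1 + 4 + 4 = 16 = |G|. So G has 7 conjugacy classes.

Answer: 7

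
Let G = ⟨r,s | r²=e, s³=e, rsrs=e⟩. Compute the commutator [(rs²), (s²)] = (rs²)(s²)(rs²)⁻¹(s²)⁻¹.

[(rs²), (s²)] = (rs²)·(s²)·(rs²)⁻¹·(s²)⁻¹.
  (rs²) · (s²) = rs
  (rs) · (rs²) = s
  s · s = s²

Answer: s²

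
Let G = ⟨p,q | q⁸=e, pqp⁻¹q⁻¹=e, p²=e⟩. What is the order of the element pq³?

Compute successive powers until reaching e:
  (pq³)¹ = pq³, (pq³)² = q⁶, (pq³)³ = pq, (pq³)⁴ = q⁴, (pq³)⁵ = pq⁷, (pq³)⁶ = q², (pq³)⁷ = pq⁵, (pq³)⁸ = e.
The smallest positive k with (pq³)ᵏ = e is 8.

Answer: 8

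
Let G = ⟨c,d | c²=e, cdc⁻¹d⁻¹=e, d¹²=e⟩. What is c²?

Compute successive powers of c, reducing at each step:
  c²: c · c = e

Answer: e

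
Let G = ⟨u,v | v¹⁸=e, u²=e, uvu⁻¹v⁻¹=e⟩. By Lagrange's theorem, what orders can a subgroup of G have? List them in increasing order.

|G| = 36 = 2² · 3². By Lagrange's theorem the order of any subgroup divides 36; the divisors of 36 are 1, 2, 3, 4, 6, 9, 12, 18, 36.

Answer: 1, 2, 3, 4, 6, 9, 12, 18, 36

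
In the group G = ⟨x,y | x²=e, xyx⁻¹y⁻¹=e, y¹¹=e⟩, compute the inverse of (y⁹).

The order of (y⁹) is 11 (smallest k with (y⁹)ᵏ = e), so (y⁹)⁻¹ = (y⁹)¹⁰ = y².
Check: (y⁹) · (y²) → (y⁹) · y² = e, giving e as required.

Answer: y²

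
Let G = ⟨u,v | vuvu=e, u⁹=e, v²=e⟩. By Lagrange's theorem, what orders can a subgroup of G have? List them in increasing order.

|G| = 18 = 2 · 3². By Lagrange's theorem the order of any subgroup divides 18; the divisors of 18 are 1, 2, 3, 6, 9, 18.

Answer: 1, 2, 3, 6, 9, 18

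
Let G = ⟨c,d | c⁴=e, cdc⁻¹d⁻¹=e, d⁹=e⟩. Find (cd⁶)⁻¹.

The order of (cd⁶) is 12 (smallest k with (cd⁶)ᵏ = e), so (cd⁶)⁻¹ = (cd⁶)¹¹ = c³d³.
Check: (cd⁶) · (c³d³) → (cd⁶) · c³ = d⁶;   (d⁶) · d³ = e, giving e as required.

Answer: c³d³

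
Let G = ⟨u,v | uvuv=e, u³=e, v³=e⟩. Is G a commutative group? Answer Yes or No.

u·v = uv but v·u = u²v², so u·v ≠ v·u and G is not abelian.

Answer: No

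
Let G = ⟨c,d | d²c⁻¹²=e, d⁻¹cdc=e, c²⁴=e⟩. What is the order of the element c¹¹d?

Compute successive powers until reaching e:
  (c¹¹d)¹ = c¹¹d, (c¹¹d)² = c¹², (c¹¹d)³ = c¹¹d⁻¹, (c¹¹d)⁴ = e.
The smallest positive k with (c¹¹d)ᵏ = e is 4.

Answer: 4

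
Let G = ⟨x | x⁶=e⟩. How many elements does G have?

G is generated by a single element, so G is cyclic. The relator gives x⁶ = e and no smaller power is forced to be e, so the 6 powers {e, x, x², x³, x⁴, x⁵} are distinct. Hence |G| = 6.

Answer: 6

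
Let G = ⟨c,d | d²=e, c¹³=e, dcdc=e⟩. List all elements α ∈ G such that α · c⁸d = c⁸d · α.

⟨c⁸d⟩ ⊆ C_G(c⁸d) since powers of c⁸d commute with c⁸d; so |C_G(c⁸d)| ≥ |⟨c⁸d⟩| = 2.
By orbit–stabilizer, |C_G(c⁸d)| = |G| / |conj. class of c⁸d| = 26 / 13 = 2.
The 2 elements commuting with c⁸d are {e, c⁸d}.

Answer: {e, c⁸d}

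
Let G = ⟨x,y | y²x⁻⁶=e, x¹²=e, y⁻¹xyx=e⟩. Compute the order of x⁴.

Compute successive powers until reaching e:
  (x⁴)¹ = x⁴, (x⁴)² = x⁸, (x⁴)³ = e.
The smallest positive k with (x⁴)ᵏ = e is 3.

Answer: 3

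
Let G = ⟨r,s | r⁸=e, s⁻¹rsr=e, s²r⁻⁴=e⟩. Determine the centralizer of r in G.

⟨r⟩ ⊆ C_G(r) since powers of r commute with r; so |C_G(r)| ≥ |⟨r⟩| = 8.
By orbit–stabilizer, |C_G(r)| = |G| / |conj. class of r| = 16 / 2 = 8.
The 8 elements commuting with r are {e, r, r², r³, r⁴, r⁵, r⁶, r⁷}.

Answer: {e, r, r², r³, r⁴, r⁵, r⁶, r⁷}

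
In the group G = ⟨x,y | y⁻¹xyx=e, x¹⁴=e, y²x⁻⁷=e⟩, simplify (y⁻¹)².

Compute successive powers of (y⁻¹), reducing at each step:
  (y⁻¹)²: (y⁻¹) · y⁻¹ = x⁷

Answer: x⁷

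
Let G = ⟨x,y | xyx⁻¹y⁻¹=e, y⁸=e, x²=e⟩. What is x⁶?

Compute successive powers of x, reducing at each step:
  x²: x · x = e
  x³: e · x = x
  x⁴: x · x = e
  x⁵: e · x = x
  x⁶: x · x = e

Answer: e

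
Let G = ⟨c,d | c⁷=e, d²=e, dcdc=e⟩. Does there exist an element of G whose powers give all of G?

Every cyclic group is abelian. But c·d = cd while d·c = c⁶d, so c·d ≠ d·c and G is not abelian. Hence G is not cyclic.

Answer: No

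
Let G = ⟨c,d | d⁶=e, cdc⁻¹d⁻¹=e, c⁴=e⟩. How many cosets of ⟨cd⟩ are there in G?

First find ord(cd) by computing successive powers:
  (cd)¹ = cd, (cd)² = c²d², (cd)³ = c³d³, (cd)⁴ = d⁴, (cd)⁵ = cd⁵, (cd)⁶ = c², (cd)⁷ = c³d, (cd)⁸ = d², (cd)⁹ = cd³, (cd)¹⁰ = c²d⁴, (cd)¹¹ = c³d⁵, (cd)¹² = e.
So |⟨cd⟩| = ord(cd) = 12. With |G| = 24, by Lagrange [G : ⟨cd⟩] = 24/12 = 2.

Answer: 2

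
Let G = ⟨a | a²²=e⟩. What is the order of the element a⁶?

Compute successive powers until reaching e:
  (a⁶)¹ = a⁶, (a⁶)² = a¹², (a⁶)³ = a¹⁸, (a⁶)⁴ = a², (a⁶)⁵ = a⁸, (a⁶)⁶ = a¹⁴, (a⁶)⁷ = a²⁰, (a⁶)⁸ = a⁴, (a⁶)⁹ = a¹⁰, (a⁶)¹⁰ = a¹⁶, (a⁶)¹¹ = e.
The smallest positive k with (a⁶)ᵏ = e is 11.

Answer: 11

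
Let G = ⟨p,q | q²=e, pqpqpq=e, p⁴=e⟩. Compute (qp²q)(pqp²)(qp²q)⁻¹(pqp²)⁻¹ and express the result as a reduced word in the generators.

[(qp²q), (pqp²)] = (qp²q)·(pqp²)·(qp²q)⁻¹·(pqp²)⁻¹.
  (qp²q) · (pqp²) = p³q
  (p³q) · (qp²q) = pq
  (pq) · (p²qp³) = p²qp²q

Answer: p²qp²q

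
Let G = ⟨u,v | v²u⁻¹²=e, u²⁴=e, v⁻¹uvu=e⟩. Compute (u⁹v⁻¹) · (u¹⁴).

Compute (u⁹v⁻¹) · (u¹⁴) by multiplying left to right and reducing via the relations at each step:
  (u⁹v⁻¹) · u¹⁴ = u⁷v

Answer: u⁷v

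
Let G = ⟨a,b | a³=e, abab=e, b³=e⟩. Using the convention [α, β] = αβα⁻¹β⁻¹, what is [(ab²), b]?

[(ab²), b] = (ab²)·b·(ab²)⁻¹·b⁻¹.
  (ab²) · b = a
  a · (ba²) = b²a
  (b²a) · (b²) = ab²a

Answer: ab²a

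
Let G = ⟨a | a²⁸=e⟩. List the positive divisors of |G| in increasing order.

|G| = 28 = 2² · 7. By Lagrange's theorem the order of any subgroup divides 28; the divisors of 28 are 1, 2, 4, 7, 14, 28.

Answer: 1, 2, 4, 7, 14, 28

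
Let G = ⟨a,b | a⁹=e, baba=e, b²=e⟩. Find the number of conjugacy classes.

The conjugacy classes (representative and size) are:
  [e] (size 1), [a⁸] (size 2), [a⁷] (size 2), [a⁶] (size 2), [a⁵] (size 2), [a⁴b] (size 9).
Class equation: 1 + 2 + 2 + 2 + 2 + 9 = 18 = |G|. So G has 6 conjugacy classes.

Answer: 6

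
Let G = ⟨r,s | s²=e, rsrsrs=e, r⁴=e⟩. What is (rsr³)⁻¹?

The order of (rsr³) is 2 (smallest k with (rsr³)ᵏ = e), so (rsr³)⁻¹ = (rsr³)¹ = rsr³.
Check: (rsr³) · (rsr³) → (rsr³) · r = rs;   (rs) · s = r;   r · r³ = e, giving e as required.

Answer: rsr³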